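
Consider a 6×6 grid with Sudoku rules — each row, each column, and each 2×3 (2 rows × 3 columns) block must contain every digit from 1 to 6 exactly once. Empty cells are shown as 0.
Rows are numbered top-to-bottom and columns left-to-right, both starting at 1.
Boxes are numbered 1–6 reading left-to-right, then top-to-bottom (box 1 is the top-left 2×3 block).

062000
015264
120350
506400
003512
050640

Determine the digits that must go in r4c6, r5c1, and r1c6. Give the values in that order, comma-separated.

1,6,5

For r4c6:
  Row 4 already contains {4, 5, 6}.
  Column 6 already contains {2, 4}.
  Its 2×3 block (box 4) already contains {3, 4, 5}.
  The only value from 1–6 not eliminated is 1, so r4c6 = 1.
For r5c1:
  Consider where 6 can go in row 5.
  r5c2 is out (column 2 already has a 6).
  So the only cell in row 5 that can hold 6 is r5c1.
  So r5c1 = 6.
For r1c6:
  Consider where 5 can go in row 1.
  r1c1 is out (column 1 already has a 5).
  r1c4 is out (column 4 already has a 5).
  r1c5 is out (column 5 already has a 5).
  So the only cell in row 1 that can hold 5 is r1c6.
  So r1c6 = 5.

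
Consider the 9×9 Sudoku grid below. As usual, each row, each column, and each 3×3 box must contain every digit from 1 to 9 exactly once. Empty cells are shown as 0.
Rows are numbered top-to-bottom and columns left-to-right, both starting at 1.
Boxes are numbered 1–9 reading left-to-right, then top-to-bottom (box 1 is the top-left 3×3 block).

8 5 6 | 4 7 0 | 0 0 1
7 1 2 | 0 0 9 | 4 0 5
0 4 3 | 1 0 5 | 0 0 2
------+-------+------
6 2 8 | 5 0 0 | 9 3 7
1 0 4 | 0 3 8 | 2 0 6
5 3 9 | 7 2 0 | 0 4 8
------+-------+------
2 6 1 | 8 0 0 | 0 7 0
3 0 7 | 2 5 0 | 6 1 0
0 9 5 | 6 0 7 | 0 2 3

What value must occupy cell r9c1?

4

Row 9 already contains {2, 3, 5, 6, 7, 9}.
Column 1 already contains {1, 2, 3, 5, 6, 7, 8}.
Its 3×3 block (box 7) already contains {1, 2, 3, 5, 6, 7, 9}.
The only value from 1–9 not eliminated is 4, so r9c1 = 4.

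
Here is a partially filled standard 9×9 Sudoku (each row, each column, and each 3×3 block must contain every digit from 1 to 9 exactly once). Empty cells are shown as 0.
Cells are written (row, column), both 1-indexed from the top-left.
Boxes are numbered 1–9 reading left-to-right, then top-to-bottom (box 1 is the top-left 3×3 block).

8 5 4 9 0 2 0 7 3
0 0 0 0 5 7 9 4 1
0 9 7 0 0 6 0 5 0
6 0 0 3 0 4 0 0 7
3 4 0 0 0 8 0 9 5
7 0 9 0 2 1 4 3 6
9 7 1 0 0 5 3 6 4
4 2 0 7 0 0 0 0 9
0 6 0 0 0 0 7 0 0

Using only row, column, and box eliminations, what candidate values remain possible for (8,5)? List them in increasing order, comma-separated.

Row 8 already contains {2, 4, 7, 9}.
Column 5 already contains {2, 5}.
Its 3×3 block (box 8) already contains {5, 7}.
Removing those from 1–9 leaves {1, 3, 6, 8} as the candidates for (8,5).

1,3,6,8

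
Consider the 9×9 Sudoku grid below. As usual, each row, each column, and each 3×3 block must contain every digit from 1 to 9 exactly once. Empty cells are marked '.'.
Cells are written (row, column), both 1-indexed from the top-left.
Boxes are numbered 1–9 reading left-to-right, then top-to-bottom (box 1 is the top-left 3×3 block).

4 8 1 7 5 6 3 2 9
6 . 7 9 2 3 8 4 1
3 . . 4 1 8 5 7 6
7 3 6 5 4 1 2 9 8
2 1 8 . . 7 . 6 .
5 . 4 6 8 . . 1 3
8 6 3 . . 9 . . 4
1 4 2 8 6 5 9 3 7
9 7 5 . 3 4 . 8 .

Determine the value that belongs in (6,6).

Row 6 already contains {1, 3, 4, 5, 6, 8}.
Column 6 already contains {1, 3, 4, 5, 6, 7, 8, 9}.
Its 3×3 block (box 5) already contains {1, 4, 5, 6, 7, 8}.
The only value from 1–9 not eliminated is 2, so (6,6) = 2.

2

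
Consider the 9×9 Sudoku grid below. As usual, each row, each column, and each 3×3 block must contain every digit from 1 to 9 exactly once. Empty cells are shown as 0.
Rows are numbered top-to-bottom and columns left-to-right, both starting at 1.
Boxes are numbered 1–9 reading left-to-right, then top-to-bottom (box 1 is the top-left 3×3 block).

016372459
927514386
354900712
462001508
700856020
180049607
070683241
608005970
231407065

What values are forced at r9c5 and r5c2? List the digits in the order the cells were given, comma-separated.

For r9c5:
  Row 9 already contains {1, 2, 3, 4, 5, 6, 7}.
  Column 5 already contains {1, 4, 5, 7, 8}.
  Its 3×3 block (box 8) already contains {3, 4, 5, 6, 7, 8}.
  The only value from 1–9 not eliminated is 9, so r9c5 = 9.
For r5c2:
  Row 5 already contains {2, 5, 6, 7, 8}.
  Column 2 already contains {1, 2, 3, 5, 6, 7, 8}.
  Its 3×3 block (box 4) already contains {1, 2, 4, 6, 7, 8}.
  The only value from 1–9 not eliminated is 9, so r5c2 = 9.

9,9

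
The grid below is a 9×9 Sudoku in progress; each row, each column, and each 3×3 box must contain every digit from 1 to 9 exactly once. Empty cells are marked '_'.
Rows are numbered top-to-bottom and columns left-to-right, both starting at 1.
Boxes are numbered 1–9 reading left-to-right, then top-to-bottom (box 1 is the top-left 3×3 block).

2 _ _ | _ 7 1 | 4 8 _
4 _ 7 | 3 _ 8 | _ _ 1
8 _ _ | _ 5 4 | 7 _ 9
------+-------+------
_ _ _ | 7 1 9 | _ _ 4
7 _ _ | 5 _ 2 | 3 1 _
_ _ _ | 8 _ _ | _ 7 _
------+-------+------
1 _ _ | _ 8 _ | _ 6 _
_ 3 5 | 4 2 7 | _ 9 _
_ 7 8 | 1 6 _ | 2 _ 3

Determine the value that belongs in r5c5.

4

Row 5 already contains {1, 2, 3, 5, 7}.
Column 5 already contains {1, 2, 5, 6, 7, 8}.
Its 3×3 block (box 5) already contains {1, 2, 5, 7, 8, 9}.
The only value from 1–9 not eliminated is 4, so r5c5 = 4.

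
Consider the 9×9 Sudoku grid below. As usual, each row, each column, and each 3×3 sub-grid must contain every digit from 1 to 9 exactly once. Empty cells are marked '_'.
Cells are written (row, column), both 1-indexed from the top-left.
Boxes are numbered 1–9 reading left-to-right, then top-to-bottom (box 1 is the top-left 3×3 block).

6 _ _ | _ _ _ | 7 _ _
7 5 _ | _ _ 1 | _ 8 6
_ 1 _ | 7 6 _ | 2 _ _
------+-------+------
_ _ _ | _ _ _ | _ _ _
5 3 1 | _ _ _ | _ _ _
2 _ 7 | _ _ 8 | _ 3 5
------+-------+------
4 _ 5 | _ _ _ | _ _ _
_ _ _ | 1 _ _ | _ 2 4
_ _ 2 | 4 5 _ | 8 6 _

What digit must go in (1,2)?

2

Cell (1,2) itself could take any of {2, 4, 8, 9} by direct elimination.
Consider where 2 can go in box 1.
(1,3) is out (column 3 already has a 2).
(2,3) is out (column 3 already has a 2).
(3,1) is out (row 3 already has a 2).
(3,3) is out (row 3 already has a 2).
So the only cell in box 1 that can hold 2 is (1,2).
Therefore (1,2) = 2.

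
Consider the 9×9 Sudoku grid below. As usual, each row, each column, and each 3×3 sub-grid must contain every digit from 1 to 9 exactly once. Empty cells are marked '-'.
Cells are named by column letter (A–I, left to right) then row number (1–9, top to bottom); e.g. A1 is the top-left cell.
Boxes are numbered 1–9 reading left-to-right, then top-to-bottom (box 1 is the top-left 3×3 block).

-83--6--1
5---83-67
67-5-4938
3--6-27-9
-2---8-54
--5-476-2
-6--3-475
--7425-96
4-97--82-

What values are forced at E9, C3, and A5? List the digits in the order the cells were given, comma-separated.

For E9:
  Consider where 6 can go in row 9.
  B9 is out (column B already has a 6).
  F9 is out (column F already has a 6).
  I9 is out (column I already has a 6).
  So the only cell in row 9 that can hold 6 is E9.
  So E9 = 6.
For C3:
  Consider where 2 can go in row 3.
  E3 is out (column E already has a 2).
  So the only cell in row 3 that can hold 2 is C3.
  So C3 = 2.
For A5:
  Consider where 7 can go in row 5.
  C5 is out (column C already has a 7).
  D5 is out (column D already has a 7).
  E5 is out (box 5 already has a 7).
  G5 is out (column G already has a 7).
  So the only cell in row 5 that can hold 7 is A5.
  So A5 = 7.

6,2,7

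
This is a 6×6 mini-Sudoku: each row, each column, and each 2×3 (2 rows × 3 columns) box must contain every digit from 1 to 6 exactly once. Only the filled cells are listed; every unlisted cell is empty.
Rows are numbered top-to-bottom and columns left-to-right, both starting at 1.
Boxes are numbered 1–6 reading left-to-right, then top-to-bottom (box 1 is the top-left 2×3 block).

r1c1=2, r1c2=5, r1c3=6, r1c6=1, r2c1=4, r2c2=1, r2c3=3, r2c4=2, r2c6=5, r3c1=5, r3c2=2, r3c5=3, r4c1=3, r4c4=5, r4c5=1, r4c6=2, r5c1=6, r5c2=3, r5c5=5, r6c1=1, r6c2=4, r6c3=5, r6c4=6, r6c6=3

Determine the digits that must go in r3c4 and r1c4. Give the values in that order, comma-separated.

4,3

For r3c4:
  Row 3 already contains {2, 3, 5}.
  Column 4 already contains {2, 5, 6}.
  Its 2×3 block (box 4) already contains {1, 2, 3, 5}.
  The only value from 1–6 not eliminated is 4, so r3c4 = 4.
For r1c4:
  Consider where 3 can go in row 1.
  r1c5 is out (column 5 already has a 3).
  So the only cell in row 1 that can hold 3 is r1c4.
  So r1c4 = 3.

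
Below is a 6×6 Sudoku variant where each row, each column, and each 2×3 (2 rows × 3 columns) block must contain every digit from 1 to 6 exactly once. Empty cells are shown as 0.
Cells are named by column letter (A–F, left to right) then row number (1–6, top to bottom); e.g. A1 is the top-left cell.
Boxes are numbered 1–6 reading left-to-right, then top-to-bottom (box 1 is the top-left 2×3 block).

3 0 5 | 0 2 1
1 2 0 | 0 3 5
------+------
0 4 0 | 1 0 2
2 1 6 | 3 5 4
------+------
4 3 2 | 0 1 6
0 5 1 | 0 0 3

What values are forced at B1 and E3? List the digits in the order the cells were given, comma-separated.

6,6

For B1:
  Row 1 already contains {1, 2, 3, 5}.
  Column B already contains {1, 2, 3, 4, 5}.
  Its 2×3 block (box 1) already contains {1, 2, 3, 5}.
  The only value from 1–6 not eliminated is 6, so B1 = 6.
For E3:
  Row 3 already contains {1, 2, 4}.
  Column E already contains {1, 2, 3, 5}.
  Its 2×3 block (box 4) already contains {1, 2, 3, 4, 5}.
  The only value from 1–6 not eliminated is 6, so E3 = 6.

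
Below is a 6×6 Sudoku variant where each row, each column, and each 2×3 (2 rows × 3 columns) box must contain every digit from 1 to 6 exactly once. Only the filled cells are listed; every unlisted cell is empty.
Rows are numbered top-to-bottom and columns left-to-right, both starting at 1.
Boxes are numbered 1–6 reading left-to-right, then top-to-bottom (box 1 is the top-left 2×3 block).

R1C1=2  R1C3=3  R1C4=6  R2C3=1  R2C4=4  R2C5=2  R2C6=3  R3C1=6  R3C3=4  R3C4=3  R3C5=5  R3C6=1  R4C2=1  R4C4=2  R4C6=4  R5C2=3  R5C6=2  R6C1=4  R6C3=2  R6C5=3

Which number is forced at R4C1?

3

Cell R4C1 itself could take any of {3, 5} by direct elimination.
Consider where 3 can go in column 1.
R2C1 is out (row 2 already has a 3).
R5C1 is out (row 5 already has a 3).
So the only cell in column 1 that can hold 3 is R4C1.
Therefore R4C1 = 3.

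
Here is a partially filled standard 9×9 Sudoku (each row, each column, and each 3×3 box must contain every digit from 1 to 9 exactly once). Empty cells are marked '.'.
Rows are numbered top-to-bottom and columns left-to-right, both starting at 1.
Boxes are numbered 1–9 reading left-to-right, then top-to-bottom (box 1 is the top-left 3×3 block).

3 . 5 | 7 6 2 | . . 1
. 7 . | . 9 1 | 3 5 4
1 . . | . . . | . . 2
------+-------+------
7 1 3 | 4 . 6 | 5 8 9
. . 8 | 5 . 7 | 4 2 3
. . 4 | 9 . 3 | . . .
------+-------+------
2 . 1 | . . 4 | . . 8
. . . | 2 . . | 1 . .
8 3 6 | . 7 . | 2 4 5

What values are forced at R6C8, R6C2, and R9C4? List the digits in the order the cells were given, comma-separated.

For R6C8:
  Consider where 1 can go in column 8.
  R1C8 is out (row 1 already has a 1).
  R3C8 is out (row 3 already has a 1).
  R7C8 is out (row 7 already has a 1).
  R8C8 is out (row 8 already has a 1).
  So the only cell in column 8 that can hold 1 is R6C8.
  So R6C8 = 1.
For R6C2:
  Consider where 2 can go in column 2.
  R1C2 is out (row 1 already has a 2).
  R3C2 is out (row 3 already has a 2).
  R5C2 is out (row 5 already has a 2).
  R7C2 is out (row 7 already has a 2).
  R8C2 is out (row 8 already has a 2).
  So the only cell in column 2 that can hold 2 is R6C2.
  So R6C2 = 2.
For R9C4:
  Row 9 already contains {2, 3, 4, 5, 6, 7, 8}.
  Column 4 already contains {2, 4, 5, 7, 9}.
  Its 3×3 block (box 8) already contains {2, 4, 7}.
  The only value from 1–9 not eliminated is 1, so R9C4 = 1.

1,2,1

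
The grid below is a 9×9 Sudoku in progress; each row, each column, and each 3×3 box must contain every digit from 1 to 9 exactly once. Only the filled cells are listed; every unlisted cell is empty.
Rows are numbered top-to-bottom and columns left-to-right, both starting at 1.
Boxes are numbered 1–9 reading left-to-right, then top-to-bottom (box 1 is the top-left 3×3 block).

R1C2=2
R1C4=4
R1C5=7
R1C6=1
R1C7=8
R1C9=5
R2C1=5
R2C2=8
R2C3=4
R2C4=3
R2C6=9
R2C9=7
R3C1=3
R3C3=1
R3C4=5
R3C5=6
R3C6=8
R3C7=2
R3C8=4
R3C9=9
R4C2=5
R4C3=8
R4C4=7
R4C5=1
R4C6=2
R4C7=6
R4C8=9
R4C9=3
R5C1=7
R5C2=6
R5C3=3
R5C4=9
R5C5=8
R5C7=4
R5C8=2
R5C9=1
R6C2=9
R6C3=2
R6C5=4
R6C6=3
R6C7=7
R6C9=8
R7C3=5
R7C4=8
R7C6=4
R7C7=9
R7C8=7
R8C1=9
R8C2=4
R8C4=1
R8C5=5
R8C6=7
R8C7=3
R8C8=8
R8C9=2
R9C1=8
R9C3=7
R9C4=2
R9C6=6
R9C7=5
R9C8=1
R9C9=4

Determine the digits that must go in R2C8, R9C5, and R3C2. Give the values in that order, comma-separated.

For R2C8:
  Row 2 already contains {3, 4, 5, 7, 8, 9}.
  Column 8 already contains {1, 2, 4, 7, 8, 9}.
  Its 3×3 block (box 3) already contains {2, 4, 5, 7, 8, 9}.
  The only value from 1–9 not eliminated is 6, so R2C8 = 6.
For R9C5:
  Consider where 9 can go in column 5.
  R2C5 is out (row 2 already has a 9).
  R7C5 is out (row 7 already has a 9).
  So the only cell in column 5 that can hold 9 is R9C5.
  So R9C5 = 9.
For R3C2:
  Row 3 already contains {1, 2, 3, 4, 5, 6, 8, 9}.
  Column 2 already contains {2, 4, 5, 6, 8, 9}.
  Its 3×3 block (box 1) already contains {1, 2, 3, 4, 5, 8}.
  The only value from 1–9 not eliminated is 7, so R3C2 = 7.

6,9,7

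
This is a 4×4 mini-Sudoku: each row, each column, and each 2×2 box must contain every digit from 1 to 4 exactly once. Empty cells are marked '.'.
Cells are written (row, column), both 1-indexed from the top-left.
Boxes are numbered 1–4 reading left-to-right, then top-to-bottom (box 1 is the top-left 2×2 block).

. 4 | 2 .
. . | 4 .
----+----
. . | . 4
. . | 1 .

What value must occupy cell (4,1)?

Cell (4,1) itself could take any of {2, 3, 4} by direct elimination.
Consider where 4 can go in column 1.
(1,1) is out (row 1 already has a 4).
(2,1) is out (row 2 already has a 4).
(3,1) is out (row 3 already has a 4).
So the only cell in column 1 that can hold 4 is (4,1).
Therefore (4,1) = 4.

4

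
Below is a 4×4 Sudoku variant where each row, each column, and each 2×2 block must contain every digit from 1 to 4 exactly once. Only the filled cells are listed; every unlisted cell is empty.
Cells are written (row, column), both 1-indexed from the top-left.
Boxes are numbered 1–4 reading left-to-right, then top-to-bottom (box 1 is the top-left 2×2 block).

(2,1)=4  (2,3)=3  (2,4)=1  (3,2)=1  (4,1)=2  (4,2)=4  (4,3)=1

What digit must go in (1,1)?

Cell (1,1) itself could take any of {1, 3} by direct elimination.
Consider where 1 can go in row 1.
(1,2) is out (column 2 already has a 1).
(1,3) is out (column 3 already has a 1).
(1,4) is out (column 4 already has a 1).
So the only cell in row 1 that can hold 1 is (1,1).
Therefore (1,1) = 1.

1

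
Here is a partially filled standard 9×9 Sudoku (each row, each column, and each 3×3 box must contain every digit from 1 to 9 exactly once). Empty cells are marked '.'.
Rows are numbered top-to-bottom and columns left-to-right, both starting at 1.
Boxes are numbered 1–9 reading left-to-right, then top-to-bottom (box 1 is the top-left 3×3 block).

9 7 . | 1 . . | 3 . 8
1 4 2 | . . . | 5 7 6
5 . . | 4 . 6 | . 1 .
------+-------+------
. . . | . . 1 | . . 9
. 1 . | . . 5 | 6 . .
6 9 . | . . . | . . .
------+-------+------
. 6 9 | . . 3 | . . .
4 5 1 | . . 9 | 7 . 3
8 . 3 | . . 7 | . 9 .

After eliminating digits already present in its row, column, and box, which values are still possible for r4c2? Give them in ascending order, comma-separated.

Row 4 already contains {1, 9}.
Column 2 already contains {1, 4, 5, 6, 7, 9}.
Its 3×3 block (box 4) already contains {1, 6, 9}.
Removing those from 1–9 leaves {2, 3, 8} as the candidates for r4c2.

2,3,8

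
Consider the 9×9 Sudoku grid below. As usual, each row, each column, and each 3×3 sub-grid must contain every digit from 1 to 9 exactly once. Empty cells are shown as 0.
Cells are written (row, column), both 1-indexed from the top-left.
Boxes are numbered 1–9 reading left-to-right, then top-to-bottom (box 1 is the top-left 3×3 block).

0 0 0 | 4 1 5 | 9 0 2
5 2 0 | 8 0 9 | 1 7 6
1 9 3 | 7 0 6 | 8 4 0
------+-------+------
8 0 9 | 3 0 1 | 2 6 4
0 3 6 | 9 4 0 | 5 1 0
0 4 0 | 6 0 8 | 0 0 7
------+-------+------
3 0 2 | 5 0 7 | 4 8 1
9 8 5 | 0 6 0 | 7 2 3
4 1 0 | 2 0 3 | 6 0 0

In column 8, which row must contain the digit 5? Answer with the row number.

9

Consider where 5 can go in column 8.
(1,8) is out (row 1 already has a 5).
(6,8) is out (box 6 already has a 5).
So the only cell in column 8 that can hold 5 is (9,8).
That is row 9.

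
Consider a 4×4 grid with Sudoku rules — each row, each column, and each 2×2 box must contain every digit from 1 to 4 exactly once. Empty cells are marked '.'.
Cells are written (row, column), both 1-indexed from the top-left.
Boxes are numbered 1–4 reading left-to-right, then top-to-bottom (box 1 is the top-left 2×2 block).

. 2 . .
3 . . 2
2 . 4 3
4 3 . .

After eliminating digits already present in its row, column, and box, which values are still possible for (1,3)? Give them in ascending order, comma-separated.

Row 1 already contains {2}.
Column 3 already contains {4}.
Its 2×2 block (box 2) already contains {2}.
Removing those from 1–4 leaves {1, 3} as the candidates for (1,3).

1,3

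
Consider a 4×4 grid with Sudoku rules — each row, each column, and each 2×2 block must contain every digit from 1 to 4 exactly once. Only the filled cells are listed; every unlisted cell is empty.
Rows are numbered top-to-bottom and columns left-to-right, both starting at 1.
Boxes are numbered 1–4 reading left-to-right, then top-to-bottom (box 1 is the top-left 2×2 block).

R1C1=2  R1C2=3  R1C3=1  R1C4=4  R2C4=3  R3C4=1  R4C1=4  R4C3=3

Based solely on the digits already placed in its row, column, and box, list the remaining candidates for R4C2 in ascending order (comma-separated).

1,2

Row 4 already contains {3, 4}.
Column 2 already contains {3}.
Its 2×2 block (box 3) already contains {4}.
Removing those from 1–4 leaves {1, 2} as the candidates for R4C2.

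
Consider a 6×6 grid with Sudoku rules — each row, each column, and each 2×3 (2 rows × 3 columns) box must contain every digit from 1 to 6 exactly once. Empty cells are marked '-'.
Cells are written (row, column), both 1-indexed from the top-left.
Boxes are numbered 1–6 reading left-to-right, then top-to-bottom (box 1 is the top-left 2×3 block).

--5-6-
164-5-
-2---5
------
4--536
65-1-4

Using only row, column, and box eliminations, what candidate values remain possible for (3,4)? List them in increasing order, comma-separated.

3,4,6

Row 3 already contains {2, 5}.
Column 4 already contains {1, 5}.
Its 2×3 block (box 4) already contains {5}.
Removing those from 1–6 leaves {3, 4, 6} as the candidates for (3,4).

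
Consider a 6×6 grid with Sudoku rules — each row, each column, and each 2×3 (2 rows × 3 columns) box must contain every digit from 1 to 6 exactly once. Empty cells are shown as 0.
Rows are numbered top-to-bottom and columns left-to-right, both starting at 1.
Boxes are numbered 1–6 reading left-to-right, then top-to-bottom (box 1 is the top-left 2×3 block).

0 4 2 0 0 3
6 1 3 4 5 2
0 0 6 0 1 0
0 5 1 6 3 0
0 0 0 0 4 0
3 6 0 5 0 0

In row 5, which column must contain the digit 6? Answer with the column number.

Consider where 6 can go in row 5.
R5C1 is out (column 1 already has a 6).
R5C2 is out (column 2 already has a 6).
R5C3 is out (column 3 already has a 6).
R5C4 is out (column 4 already has a 6).
So the only cell in row 5 that can hold 6 is R5C6.
That is column 6.

6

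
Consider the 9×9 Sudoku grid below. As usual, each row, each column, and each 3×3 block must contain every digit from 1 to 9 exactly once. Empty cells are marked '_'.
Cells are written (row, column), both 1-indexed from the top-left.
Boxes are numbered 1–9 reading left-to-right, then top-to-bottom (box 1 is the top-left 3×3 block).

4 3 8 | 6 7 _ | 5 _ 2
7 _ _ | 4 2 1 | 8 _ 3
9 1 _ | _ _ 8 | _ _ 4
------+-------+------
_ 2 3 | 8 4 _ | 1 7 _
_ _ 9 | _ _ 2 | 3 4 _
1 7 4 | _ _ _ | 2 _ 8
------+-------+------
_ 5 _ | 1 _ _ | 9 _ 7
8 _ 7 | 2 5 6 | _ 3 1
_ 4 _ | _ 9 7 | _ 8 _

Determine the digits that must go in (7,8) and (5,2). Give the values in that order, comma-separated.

2,8

For (7,8):
  Consider where 2 can go in box 9.
  (8,7) is out (row 8 already has a 2).
  (9,7) is out (column 7 already has a 2).
  (9,9) is out (column 9 already has a 2).
  So the only cell in box 9 that can hold 2 is (7,8).
  So (7,8) = 2.
For (5,2):
  Consider where 8 can go in box 4.
  (4,1) is out (row 4 already has a 8).
  (5,1) is out (column 1 already has a 8).
  So the only cell in box 4 that can hold 8 is (5,2).
  So (5,2) = 8.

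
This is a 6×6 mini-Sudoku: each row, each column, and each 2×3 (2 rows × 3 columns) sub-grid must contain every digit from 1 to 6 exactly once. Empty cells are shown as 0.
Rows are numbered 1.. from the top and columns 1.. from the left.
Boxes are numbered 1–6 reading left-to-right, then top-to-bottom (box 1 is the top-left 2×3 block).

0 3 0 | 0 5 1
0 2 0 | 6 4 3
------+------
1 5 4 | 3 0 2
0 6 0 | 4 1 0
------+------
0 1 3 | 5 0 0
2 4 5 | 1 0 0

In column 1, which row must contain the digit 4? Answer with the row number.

1

Consider where 4 can go in column 1.
row 2, column 1 is out (row 2 already has a 4).
row 4, column 1 is out (row 4 already has a 4).
row 5, column 1 is out (box 5 already has a 4).
So the only cell in column 1 that can hold 4 is row 1, column 1.
That is row 1.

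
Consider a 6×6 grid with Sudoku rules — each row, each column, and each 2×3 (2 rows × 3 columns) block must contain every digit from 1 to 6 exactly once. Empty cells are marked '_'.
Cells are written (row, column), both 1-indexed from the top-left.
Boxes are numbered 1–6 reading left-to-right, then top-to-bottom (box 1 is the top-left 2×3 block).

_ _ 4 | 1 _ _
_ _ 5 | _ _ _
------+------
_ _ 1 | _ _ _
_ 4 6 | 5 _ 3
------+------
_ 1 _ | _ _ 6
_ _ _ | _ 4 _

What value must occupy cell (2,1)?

Cell (2,1) itself could take any of {1, 2, 3, 6} by direct elimination.
Consider where 1 can go in column 1.
(1,1) is out (row 1 already has a 1).
(3,1) is out (row 3 already has a 1).
(4,1) is out (box 3 already has a 1).
(5,1) is out (row 5 already has a 1).
(6,1) is out (box 5 already has a 1).
So the only cell in column 1 that can hold 1 is (2,1).
Therefore (2,1) = 1.

1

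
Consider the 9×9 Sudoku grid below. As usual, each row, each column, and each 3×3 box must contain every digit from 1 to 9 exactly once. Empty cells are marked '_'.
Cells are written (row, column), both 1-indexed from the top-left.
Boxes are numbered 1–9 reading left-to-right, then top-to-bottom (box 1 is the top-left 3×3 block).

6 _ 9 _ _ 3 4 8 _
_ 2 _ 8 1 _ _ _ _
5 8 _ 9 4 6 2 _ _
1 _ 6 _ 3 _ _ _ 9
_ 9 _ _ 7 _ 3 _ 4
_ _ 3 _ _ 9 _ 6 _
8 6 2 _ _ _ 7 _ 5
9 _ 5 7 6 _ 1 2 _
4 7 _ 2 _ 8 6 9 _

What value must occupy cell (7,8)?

Cell (7,8) itself could take any of {3, 4} by direct elimination.
Consider where 4 can go in column 8.
(2,8) is out (box 3 already has a 4).
(3,8) is out (row 3 already has a 4).
(4,8) is out (box 6 already has a 4).
(5,8) is out (row 5 already has a 4).
So the only cell in column 8 that can hold 4 is (7,8).
Therefore (7,8) = 4.

4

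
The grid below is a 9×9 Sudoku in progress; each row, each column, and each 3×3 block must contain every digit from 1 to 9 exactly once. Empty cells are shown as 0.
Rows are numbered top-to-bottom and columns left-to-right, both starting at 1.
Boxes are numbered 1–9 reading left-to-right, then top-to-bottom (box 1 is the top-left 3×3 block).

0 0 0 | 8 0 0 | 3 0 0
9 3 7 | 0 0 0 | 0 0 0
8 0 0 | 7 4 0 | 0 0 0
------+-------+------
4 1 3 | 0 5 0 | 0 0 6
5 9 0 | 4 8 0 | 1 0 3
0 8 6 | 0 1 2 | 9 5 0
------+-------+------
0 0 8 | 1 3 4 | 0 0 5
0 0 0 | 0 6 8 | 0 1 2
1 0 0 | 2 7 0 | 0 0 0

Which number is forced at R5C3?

Row 5 already contains {1, 3, 4, 5, 8, 9}.
Column 3 already contains {3, 6, 7, 8}.
Its 3×3 block (box 4) already contains {1, 3, 4, 5, 6, 8, 9}.
The only value from 1–9 not eliminated is 2, so R5C3 = 2.

2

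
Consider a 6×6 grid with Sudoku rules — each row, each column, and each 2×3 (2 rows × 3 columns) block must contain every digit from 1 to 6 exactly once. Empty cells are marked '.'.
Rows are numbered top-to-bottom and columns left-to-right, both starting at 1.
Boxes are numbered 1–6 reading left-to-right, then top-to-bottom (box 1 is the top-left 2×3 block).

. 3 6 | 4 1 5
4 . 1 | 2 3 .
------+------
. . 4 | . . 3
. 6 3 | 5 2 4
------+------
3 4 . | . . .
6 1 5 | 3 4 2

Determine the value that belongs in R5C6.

Cell R5C6 itself could take any of {1, 6} by direct elimination.
Consider where 1 can go in column 6.
R2C6 is out (row 2 already has a 1).
So the only cell in column 6 that can hold 1 is R5C6.
Therefore R5C6 = 1.

1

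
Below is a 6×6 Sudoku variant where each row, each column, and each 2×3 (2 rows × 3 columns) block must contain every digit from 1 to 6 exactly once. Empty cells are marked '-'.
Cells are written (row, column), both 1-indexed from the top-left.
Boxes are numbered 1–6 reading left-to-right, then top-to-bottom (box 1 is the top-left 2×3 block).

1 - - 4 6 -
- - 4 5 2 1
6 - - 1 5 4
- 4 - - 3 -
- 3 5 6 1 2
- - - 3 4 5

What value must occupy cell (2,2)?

Row 2 already contains {1, 2, 4, 5}.
Column 2 already contains {3, 4}.
Its 2×3 block (box 1) already contains {1, 4}.
The only value from 1–6 not eliminated is 6, so (2,2) = 6.

6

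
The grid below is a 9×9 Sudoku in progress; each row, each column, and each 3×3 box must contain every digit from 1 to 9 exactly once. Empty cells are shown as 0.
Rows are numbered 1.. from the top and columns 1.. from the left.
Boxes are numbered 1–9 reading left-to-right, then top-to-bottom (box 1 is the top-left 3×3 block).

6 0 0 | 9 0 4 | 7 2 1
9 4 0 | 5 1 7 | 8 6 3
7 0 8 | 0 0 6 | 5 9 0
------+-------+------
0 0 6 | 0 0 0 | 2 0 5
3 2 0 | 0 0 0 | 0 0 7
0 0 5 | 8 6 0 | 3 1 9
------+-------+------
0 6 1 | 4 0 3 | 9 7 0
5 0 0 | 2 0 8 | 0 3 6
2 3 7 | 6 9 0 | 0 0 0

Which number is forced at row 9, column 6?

1

Cell row 9, column 6 itself could take any of {1, 5} by direct elimination.
Consider where 1 can go in box 8.
row 7, column 5 is out (row 7 already has a 1).
row 8, column 5 is out (column 5 already has a 1).
So the only cell in box 8 that can hold 1 is row 9, column 6.
Therefore row 9, column 6 = 1.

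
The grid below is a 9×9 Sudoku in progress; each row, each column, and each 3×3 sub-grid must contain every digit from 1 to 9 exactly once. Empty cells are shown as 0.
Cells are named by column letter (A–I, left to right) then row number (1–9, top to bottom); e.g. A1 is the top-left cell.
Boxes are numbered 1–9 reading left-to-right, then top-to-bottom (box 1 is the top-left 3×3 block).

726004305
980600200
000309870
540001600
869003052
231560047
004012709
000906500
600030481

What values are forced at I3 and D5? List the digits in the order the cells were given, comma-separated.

For I3:
  Consider where 6 can go in box 3.
  H1 is out (row 1 already has a 6).
  H2 is out (row 2 already has a 6).
  I2 is out (row 2 already has a 6).
  So the only cell in box 3 that can hold 6 is I3.
  So I3 = 6.
For D5:
  Consider where 4 can go in column D.
  D1 is out (row 1 already has a 4).
  D4 is out (row 4 already has a 4).
  D7 is out (row 7 already has a 4).
  D9 is out (row 9 already has a 4).
  So the only cell in column D that can hold 4 is D5.
  So D5 = 4.

6,4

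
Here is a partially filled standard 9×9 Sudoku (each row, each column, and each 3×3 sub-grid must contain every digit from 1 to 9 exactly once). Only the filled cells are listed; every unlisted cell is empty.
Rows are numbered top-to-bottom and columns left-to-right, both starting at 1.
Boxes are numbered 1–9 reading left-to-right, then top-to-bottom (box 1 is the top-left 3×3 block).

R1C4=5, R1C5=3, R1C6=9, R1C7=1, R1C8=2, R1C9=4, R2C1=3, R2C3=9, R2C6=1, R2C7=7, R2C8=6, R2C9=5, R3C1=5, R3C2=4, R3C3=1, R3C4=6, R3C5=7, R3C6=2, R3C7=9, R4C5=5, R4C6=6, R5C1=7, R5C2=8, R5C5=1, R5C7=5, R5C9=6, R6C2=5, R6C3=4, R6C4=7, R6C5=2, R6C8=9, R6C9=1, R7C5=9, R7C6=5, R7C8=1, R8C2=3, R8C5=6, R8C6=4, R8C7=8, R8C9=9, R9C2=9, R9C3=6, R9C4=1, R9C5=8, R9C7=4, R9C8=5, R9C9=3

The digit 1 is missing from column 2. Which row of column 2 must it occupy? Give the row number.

Consider where 1 can go in column 2.
R1C2 is out (row 1 already has a 1).
R2C2 is out (row 2 already has a 1).
R7C2 is out (row 7 already has a 1).
So the only cell in column 2 that can hold 1 is R4C2.
That is row 4.

4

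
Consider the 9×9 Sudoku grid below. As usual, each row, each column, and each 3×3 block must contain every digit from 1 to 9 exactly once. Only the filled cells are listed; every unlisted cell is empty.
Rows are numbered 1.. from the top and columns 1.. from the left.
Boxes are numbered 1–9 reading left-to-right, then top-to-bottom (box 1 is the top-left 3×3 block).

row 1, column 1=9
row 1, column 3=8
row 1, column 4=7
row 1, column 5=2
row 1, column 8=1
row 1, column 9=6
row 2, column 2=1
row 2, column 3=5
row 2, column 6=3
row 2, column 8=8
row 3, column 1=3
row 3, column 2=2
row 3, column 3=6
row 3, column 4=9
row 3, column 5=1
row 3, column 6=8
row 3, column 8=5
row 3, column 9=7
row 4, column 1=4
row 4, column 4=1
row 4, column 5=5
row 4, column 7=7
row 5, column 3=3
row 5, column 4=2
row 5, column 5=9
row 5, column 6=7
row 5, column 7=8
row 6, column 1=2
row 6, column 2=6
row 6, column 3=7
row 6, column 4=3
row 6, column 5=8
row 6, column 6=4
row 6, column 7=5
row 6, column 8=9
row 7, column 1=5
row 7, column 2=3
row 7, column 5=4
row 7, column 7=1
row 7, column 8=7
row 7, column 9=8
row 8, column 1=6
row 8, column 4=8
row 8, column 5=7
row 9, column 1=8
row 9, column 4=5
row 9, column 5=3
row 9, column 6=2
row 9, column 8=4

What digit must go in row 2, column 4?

4

Cell row 2, column 4 itself could take any of {4, 6} by direct elimination.
Consider where 4 can go in box 2.
row 1, column 6 is out (column 6 already has a 4).
row 2, column 5 is out (column 5 already has a 4).
So the only cell in box 2 that can hold 4 is row 2, column 4.
Therefore row 2, column 4 = 4.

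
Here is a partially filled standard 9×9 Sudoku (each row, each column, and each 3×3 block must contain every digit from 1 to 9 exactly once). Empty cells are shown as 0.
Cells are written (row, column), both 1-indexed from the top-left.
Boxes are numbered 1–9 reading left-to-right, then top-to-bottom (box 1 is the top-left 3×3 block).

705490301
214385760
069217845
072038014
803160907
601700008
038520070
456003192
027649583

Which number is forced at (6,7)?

2

Row 6 already contains {1, 6, 7, 8}.
Column 7 already contains {1, 3, 5, 7, 8, 9}.
Its 3×3 block (box 6) already contains {1, 4, 7, 8, 9}.
The only value from 1–9 not eliminated is 2, so (6,7) = 2.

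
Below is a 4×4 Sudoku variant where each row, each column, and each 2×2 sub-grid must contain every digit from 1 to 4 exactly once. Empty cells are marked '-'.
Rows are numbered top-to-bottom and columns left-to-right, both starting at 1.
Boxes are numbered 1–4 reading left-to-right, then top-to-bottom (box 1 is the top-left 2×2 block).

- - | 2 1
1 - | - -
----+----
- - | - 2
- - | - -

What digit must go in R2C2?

2

Cell R2C2 itself could take any of {2, 3, 4} by direct elimination.
Consider where 2 can go in row 2.
R2C3 is out (column 3 already has a 2).
R2C4 is out (column 4 already has a 2).
So the only cell in row 2 that can hold 2 is R2C2.
Therefore R2C2 = 2.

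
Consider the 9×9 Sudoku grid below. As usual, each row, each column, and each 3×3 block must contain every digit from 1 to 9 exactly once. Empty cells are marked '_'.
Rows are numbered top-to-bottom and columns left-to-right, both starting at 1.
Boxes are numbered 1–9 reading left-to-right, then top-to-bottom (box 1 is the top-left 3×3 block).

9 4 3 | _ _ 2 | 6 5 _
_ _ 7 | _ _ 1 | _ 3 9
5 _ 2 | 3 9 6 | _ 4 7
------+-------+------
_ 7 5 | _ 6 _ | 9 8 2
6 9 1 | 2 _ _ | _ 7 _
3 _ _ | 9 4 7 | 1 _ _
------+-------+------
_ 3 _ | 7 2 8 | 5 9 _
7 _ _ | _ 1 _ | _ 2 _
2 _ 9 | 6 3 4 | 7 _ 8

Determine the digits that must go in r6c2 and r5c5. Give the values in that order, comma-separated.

2,8

For r6c2:
  Consider where 2 can go in row 6.
  r6c3 is out (column 3 already has a 2).
  r6c8 is out (column 8 already has a 2).
  r6c9 is out (column 9 already has a 2).
  So the only cell in row 6 that can hold 2 is r6c2.
  So r6c2 = 2.
For r5c5:
  Consider where 8 can go in row 5.
  r5c6 is out (column 6 already has a 8).
  r5c7 is out (box 6 already has a 8).
  r5c9 is out (column 9 already has a 8).
  So the only cell in row 5 that can hold 8 is r5c5.
  So r5c5 = 8.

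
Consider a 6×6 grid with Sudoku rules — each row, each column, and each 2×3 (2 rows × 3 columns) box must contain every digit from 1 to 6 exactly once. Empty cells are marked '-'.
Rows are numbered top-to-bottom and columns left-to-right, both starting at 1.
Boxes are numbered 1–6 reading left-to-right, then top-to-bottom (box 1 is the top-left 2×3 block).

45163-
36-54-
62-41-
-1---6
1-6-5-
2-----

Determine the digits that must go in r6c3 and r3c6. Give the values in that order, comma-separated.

For r6c3:
  Consider where 5 can go in box 5.
  r5c2 is out (row 5 already has a 5).
  r6c2 is out (column 2 already has a 5).
  So the only cell in box 5 that can hold 5 is r6c3.
  So r6c3 = 5.
For r3c6:
  Consider where 5 can go in column 6.
  r1c6 is out (row 1 already has a 5).
  r2c6 is out (row 2 already has a 5).
  r5c6 is out (row 5 already has a 5).
  r6c6 is out (box 6 already has a 5).
  So the only cell in column 6 that can hold 5 is r3c6.
  So r3c6 = 5.

5,5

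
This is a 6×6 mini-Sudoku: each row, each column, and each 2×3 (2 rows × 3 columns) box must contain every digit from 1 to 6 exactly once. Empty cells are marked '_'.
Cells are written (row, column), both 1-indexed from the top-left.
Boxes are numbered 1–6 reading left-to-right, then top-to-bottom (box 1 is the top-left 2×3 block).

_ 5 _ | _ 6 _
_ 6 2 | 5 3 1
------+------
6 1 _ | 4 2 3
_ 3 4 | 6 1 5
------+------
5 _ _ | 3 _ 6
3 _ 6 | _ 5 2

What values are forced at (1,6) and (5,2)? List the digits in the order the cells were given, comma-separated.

4,2

For (1,6):
  Row 1 already contains {5, 6}.
  Column 6 already contains {1, 2, 3, 5, 6}.
  Its 2×3 block (box 2) already contains {1, 3, 5, 6}.
  The only value from 1–6 not eliminated is 4, so (1,6) = 4.
For (5,2):
  Consider where 2 can go in box 5.
  (5,3) is out (column 3 already has a 2).
  (6,2) is out (row 6 already has a 2).
  So the only cell in box 5 that can hold 2 is (5,2).
  So (5,2) = 2.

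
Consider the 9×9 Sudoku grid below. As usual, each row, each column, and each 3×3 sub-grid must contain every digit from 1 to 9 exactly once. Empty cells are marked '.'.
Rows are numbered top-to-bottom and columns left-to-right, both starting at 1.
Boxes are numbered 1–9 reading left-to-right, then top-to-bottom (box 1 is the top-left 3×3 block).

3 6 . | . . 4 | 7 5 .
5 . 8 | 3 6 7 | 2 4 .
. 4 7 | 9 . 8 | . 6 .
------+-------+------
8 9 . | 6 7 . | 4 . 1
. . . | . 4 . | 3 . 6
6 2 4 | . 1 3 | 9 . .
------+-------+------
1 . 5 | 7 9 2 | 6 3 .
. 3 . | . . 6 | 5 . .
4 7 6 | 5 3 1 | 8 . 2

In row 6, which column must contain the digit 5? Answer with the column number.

Consider where 5 can go in row 6.
R6C4 is out (column 4 already has a 5).
R6C8 is out (column 8 already has a 5).
So the only cell in row 6 that can hold 5 is R6C9.
That is column 9.

9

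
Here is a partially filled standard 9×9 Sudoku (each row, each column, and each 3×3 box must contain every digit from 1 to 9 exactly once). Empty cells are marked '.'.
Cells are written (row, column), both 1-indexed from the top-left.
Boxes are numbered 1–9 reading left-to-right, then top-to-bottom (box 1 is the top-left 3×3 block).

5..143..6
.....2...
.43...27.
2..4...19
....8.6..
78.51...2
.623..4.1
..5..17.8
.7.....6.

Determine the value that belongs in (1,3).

Cell (1,3) itself could take any of {7, 8, 9} by direct elimination.
Consider where 7 can go in row 1.
(1,2) is out (column 2 already has a 7).
(1,7) is out (column 7 already has a 7).
(1,8) is out (column 8 already has a 7).
So the only cell in row 1 that can hold 7 is (1,3).
Therefore (1,3) = 7.

7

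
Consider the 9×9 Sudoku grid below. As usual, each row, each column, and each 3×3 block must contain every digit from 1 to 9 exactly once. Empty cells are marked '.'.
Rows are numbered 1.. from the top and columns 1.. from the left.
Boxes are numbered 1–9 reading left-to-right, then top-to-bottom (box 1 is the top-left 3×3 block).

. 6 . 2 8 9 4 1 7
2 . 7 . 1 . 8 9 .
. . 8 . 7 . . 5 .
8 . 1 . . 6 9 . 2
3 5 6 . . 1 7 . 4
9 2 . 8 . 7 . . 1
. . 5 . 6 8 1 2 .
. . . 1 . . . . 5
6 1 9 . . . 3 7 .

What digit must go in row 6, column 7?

Cell row 6, column 7 itself could take any of {5, 6} by direct elimination.
Consider where 5 can go in box 6.
row 4, column 8 is out (column 8 already has a 5).
row 5, column 8 is out (row 5 already has a 5).
row 6, column 8 is out (column 8 already has a 5).
So the only cell in box 6 that can hold 5 is row 6, column 7.
Therefore row 6, column 7 = 5.

5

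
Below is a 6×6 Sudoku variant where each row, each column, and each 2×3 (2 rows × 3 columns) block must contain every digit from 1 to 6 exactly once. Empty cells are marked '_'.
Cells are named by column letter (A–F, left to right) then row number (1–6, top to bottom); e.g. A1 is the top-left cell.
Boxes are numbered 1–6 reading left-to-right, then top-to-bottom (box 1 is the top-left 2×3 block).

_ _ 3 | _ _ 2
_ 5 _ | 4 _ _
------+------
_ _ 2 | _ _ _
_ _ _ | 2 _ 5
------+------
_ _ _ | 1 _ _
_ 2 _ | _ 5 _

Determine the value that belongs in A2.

2

Cell A2 itself could take any of {1, 2, 6} by direct elimination.
Consider where 2 can go in box 1.
A1 is out (row 1 already has a 2).
B1 is out (row 1 already has a 2).
C2 is out (column C already has a 2).
So the only cell in box 1 that can hold 2 is A2.
Therefore A2 = 2.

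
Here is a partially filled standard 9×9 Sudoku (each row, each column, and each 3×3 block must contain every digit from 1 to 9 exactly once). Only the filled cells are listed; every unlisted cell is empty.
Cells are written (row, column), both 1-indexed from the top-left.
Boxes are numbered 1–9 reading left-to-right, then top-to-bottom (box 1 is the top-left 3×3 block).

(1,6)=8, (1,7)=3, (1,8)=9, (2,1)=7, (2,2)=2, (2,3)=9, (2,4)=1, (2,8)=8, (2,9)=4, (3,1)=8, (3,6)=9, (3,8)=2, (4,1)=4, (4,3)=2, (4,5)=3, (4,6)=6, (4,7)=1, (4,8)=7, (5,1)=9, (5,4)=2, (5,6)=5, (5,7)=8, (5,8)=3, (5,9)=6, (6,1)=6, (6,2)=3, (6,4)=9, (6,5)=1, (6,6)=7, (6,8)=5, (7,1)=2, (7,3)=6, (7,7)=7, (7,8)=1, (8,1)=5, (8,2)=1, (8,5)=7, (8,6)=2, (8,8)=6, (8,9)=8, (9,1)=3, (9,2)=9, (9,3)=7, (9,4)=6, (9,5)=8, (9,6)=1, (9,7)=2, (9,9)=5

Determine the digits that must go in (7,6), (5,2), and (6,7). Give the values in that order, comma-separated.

For (7,6):
  Consider where 4 can go in column 6.
  (2,6) is out (row 2 already has a 4).
  So the only cell in column 6 that can hold 4 is (7,6).
  So (7,6) = 4.
For (5,2):
  Row 5 already contains {2, 3, 5, 6, 8, 9}.
  Column 2 already contains {1, 2, 3, 9}.
  Its 3×3 block (box 4) already contains {2, 3, 4, 6, 9}.
  The only value from 1–9 not eliminated is 7, so (5,2) = 7.
For (6,7):
  Row 6 already contains {1, 3, 5, 6, 7, 9}.
  Column 7 already contains {1, 2, 3, 7, 8}.
  Its 3×3 block (box 6) already contains {1, 3, 5, 6, 7, 8}.
  The only value from 1–9 not eliminated is 4, so (6,7) = 4.

4,7,4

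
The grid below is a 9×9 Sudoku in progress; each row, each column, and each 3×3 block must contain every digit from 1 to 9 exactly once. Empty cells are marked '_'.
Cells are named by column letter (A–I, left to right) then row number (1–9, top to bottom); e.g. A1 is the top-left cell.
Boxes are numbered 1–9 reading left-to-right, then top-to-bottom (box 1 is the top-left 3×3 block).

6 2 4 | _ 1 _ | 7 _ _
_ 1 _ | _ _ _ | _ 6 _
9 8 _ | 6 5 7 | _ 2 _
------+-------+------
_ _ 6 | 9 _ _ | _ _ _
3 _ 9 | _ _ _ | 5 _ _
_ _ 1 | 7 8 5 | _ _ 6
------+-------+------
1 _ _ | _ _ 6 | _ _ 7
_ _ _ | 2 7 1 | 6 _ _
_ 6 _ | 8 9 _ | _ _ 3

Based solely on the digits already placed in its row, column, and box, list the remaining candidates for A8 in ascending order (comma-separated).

Row 8 already contains {1, 2, 6, 7}.
Column A already contains {1, 3, 6, 9}.
Its 3×3 block (box 7) already contains {1, 6}.
Removing those from 1–9 leaves {4, 5, 8} as the candidates for A8.

4,5,8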